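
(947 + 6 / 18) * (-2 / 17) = -5684 / 51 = -111.45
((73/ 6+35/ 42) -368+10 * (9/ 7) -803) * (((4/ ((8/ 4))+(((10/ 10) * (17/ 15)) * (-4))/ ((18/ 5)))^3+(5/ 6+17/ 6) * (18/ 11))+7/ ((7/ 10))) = -862863616/ 45927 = -18787.72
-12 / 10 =-1.20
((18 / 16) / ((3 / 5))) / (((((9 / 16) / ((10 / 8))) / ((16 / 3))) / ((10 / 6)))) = 1000 / 27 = 37.04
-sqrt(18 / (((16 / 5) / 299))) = -3 * sqrt(2990) / 4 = -41.01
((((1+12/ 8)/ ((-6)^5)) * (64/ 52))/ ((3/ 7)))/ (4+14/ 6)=-35/ 240084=-0.00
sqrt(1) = 1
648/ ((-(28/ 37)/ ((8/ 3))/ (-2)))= 4566.86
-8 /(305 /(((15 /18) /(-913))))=4 /167079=0.00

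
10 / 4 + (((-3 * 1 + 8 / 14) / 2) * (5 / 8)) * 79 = -57.46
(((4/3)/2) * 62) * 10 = 1240/3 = 413.33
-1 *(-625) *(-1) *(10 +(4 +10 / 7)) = -67500 / 7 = -9642.86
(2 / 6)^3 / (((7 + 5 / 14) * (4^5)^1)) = 7 / 1423872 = 0.00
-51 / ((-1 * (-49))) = -51 / 49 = -1.04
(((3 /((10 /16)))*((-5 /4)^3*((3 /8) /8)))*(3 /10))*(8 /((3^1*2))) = -45 /256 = -0.18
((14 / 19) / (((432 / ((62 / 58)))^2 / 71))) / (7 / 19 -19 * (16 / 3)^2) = -477617 / 805270875264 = -0.00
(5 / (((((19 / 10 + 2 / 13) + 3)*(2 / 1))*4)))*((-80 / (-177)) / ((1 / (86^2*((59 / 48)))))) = 3004625 / 5913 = 508.14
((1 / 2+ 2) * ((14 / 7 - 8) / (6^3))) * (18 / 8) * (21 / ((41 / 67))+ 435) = -48105 / 656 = -73.33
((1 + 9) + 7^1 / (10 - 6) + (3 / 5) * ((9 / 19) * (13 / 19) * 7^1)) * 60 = 283989 / 361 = 786.67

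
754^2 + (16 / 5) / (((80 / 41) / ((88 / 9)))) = 127919708 / 225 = 568532.04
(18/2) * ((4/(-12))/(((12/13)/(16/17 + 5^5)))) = -690833/68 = -10159.31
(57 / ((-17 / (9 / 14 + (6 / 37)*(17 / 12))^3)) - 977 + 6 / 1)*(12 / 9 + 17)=-15809762781175 / 886072929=-17842.51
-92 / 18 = -46 / 9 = -5.11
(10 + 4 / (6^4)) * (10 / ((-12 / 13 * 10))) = -10.84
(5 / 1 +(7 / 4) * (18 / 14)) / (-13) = -29 / 52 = -0.56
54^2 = 2916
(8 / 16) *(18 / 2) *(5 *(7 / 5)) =63 / 2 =31.50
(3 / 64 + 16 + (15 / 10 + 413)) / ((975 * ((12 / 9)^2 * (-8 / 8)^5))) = -16533 / 66560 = -0.25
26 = 26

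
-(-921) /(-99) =-307 /33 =-9.30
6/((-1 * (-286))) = 3/143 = 0.02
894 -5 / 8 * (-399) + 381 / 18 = 27949 / 24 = 1164.54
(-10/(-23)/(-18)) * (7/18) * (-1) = 35/3726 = 0.01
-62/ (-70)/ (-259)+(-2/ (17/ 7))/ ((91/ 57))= -1040261/ 2003365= -0.52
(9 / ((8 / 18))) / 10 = 81 / 40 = 2.02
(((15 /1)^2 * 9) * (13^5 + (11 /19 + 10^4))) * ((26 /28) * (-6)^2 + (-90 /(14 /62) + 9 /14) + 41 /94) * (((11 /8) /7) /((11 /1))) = -125511498834975 /25004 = -5019656808.31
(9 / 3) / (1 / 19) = 57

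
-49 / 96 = -0.51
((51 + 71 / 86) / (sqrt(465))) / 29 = 4457 * sqrt(465) / 1159710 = 0.08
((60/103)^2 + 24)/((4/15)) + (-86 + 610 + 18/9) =6548644/10609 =617.27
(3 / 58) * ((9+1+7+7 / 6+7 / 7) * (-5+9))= 115 / 29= 3.97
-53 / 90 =-0.59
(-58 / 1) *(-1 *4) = 232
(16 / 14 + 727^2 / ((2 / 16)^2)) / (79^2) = 236781000 / 43687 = 5419.94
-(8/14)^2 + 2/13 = -0.17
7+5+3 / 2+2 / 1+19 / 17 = 565 / 34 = 16.62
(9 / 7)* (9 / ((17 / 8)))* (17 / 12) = 54 / 7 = 7.71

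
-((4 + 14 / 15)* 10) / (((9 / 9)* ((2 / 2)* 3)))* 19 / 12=-703 / 27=-26.04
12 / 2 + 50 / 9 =104 / 9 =11.56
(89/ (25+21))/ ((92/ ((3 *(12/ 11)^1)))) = 801/ 11638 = 0.07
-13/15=-0.87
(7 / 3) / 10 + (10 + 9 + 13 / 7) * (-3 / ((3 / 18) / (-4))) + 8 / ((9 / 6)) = 316529 / 210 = 1507.28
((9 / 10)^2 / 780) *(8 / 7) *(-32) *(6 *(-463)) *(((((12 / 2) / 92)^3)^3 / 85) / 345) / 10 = 246057183 / 32043406423757501500000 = 0.00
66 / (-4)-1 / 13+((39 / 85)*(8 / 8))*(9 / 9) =-35621 / 2210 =-16.12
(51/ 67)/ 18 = 0.04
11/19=0.58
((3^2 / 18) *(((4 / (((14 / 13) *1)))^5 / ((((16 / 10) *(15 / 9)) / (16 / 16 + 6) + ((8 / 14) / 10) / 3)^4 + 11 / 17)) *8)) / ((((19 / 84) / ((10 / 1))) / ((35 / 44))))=75743772000000 / 512346989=147836.86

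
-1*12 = -12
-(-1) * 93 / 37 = 93 / 37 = 2.51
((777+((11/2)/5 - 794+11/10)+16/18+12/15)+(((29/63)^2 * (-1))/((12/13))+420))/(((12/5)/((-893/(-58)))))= 86479776515/33149088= 2608.81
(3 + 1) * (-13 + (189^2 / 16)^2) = 1275986513 / 64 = 19937289.27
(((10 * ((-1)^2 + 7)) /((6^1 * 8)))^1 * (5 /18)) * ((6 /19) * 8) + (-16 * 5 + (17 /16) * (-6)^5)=-1426282 /171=-8340.83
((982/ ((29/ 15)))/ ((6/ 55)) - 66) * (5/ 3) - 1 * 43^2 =504692/ 87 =5801.06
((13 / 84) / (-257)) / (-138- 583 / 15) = 65 / 19090988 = 0.00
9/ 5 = 1.80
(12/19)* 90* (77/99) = 840/19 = 44.21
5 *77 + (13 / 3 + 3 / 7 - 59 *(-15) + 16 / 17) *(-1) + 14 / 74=-6677333 / 13209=-505.51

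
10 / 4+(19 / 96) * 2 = 139 / 48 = 2.90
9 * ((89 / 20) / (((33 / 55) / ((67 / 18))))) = 5963 / 24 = 248.46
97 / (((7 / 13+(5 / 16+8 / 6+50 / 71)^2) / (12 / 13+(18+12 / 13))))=290663576064 / 915174301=317.60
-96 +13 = -83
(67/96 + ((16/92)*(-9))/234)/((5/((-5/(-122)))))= 19841/3501888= 0.01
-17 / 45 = -0.38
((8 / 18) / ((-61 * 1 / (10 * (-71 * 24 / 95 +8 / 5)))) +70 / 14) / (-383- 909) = -64571 / 13476852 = -0.00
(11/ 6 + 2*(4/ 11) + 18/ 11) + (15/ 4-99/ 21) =2987/ 924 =3.23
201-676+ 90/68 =-16105/34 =-473.68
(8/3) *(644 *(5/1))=25760/3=8586.67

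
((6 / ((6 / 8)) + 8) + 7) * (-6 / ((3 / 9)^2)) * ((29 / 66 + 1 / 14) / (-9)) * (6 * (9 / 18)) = 16284 / 77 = 211.48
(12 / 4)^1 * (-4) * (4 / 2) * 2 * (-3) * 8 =1152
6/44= 3/22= 0.14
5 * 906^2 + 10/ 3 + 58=12312724/ 3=4104241.33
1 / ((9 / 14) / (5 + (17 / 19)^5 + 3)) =297201086 / 22284891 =13.34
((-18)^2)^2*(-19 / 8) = -249318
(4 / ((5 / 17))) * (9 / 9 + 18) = 1292 / 5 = 258.40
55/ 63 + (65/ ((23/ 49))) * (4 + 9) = 2609780/ 1449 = 1801.09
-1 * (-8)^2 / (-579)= 64 / 579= 0.11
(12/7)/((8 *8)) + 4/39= 565/4368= 0.13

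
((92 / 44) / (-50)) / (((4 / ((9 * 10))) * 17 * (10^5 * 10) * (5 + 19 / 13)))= -897 / 104720000000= -0.00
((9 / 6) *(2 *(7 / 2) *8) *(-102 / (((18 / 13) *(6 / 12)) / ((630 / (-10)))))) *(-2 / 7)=-222768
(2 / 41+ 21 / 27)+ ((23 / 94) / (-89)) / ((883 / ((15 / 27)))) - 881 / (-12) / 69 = 79019339573 / 41796653124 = 1.89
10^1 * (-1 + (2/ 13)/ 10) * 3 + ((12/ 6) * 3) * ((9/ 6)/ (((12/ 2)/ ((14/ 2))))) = -495/ 26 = -19.04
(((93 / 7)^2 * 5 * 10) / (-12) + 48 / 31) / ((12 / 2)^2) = -743207 / 36456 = -20.39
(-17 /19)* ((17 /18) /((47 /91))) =-26299 /16074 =-1.64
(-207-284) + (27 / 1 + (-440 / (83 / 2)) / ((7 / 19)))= -286304 / 581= -492.78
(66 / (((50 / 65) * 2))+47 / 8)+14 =2511 / 40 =62.78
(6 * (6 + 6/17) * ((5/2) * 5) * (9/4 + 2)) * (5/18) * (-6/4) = -3375/4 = -843.75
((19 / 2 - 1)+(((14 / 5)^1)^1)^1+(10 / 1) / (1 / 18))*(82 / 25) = 627.46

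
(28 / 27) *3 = 28 / 9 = 3.11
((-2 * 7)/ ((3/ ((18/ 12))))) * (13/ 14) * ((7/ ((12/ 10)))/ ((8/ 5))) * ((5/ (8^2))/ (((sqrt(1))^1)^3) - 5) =238875/ 2048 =116.64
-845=-845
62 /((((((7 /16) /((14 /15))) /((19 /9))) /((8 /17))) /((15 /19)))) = 15872 /153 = 103.74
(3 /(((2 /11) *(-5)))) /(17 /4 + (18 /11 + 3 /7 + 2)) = -5082 /12805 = -0.40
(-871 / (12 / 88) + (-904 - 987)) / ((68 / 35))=-869225 / 204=-4260.91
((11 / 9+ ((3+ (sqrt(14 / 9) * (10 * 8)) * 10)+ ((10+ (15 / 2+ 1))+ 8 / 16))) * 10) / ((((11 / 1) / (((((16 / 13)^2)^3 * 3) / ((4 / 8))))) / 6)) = 12750684160 / 4826809+ 1610612736000 * sqrt(14) / 53094899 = 116143.33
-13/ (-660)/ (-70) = -13/ 46200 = -0.00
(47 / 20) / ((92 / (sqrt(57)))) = 47 * sqrt(57) / 1840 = 0.19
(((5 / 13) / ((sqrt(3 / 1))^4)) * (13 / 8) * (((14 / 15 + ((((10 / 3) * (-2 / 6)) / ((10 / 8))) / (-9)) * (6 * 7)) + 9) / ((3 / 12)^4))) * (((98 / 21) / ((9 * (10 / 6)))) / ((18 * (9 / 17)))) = 7239008 / 885735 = 8.17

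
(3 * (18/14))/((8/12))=81/14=5.79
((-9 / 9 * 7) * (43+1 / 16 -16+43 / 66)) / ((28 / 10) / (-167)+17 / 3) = -85529885 / 2490928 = -34.34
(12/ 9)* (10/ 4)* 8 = 80/ 3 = 26.67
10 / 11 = 0.91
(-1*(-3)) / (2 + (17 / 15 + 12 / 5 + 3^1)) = 45 / 128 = 0.35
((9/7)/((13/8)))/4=18/91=0.20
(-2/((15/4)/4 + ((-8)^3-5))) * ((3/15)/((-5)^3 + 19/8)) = -256/40500585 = -0.00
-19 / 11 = -1.73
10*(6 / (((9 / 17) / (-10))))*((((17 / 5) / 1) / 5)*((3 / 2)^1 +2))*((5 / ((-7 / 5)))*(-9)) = -86700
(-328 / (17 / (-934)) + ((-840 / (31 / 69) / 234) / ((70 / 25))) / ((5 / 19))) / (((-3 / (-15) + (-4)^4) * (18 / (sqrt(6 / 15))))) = 20564261 * sqrt(10) / 26328393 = 2.47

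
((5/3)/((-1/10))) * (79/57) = -3950/171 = -23.10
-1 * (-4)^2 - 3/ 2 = -35/ 2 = -17.50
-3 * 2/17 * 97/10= -291/85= -3.42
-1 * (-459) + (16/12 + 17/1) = 1432/3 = 477.33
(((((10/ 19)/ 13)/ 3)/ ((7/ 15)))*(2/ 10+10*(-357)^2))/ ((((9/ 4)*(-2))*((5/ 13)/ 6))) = -50979608/ 399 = -127768.44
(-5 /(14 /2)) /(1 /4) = -20 /7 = -2.86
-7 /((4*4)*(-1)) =7 /16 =0.44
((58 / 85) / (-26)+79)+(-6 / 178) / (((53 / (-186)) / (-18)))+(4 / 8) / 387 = 310019381233 / 4034308590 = 76.85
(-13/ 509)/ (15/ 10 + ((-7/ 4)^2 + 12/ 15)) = -80/ 16797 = -0.00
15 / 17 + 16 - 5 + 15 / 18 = 1297 / 102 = 12.72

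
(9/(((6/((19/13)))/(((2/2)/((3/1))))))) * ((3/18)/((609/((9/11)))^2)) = 57/259287028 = 0.00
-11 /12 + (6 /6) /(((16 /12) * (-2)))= -31 /24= -1.29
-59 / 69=-0.86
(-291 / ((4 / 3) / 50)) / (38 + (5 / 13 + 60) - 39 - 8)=-283725 / 1336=-212.37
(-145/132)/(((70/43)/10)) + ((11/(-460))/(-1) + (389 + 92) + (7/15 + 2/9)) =37852333/79695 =474.96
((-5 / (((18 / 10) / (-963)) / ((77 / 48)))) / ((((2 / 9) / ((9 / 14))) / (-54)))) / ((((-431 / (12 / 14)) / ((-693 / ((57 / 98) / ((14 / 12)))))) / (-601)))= 145923934793175 / 131024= 1113719126.21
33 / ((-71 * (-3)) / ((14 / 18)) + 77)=231 / 2456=0.09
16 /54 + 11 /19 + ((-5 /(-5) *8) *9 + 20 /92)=862420 /11799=73.09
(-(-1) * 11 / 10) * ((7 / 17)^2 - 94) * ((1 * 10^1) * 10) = -2982870 / 289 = -10321.35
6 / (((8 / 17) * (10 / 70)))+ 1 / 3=89.58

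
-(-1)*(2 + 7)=9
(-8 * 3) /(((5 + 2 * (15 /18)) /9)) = -162 /5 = -32.40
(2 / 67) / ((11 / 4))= 8 / 737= 0.01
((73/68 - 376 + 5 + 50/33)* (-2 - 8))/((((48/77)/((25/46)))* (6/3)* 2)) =802.98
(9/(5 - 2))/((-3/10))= -10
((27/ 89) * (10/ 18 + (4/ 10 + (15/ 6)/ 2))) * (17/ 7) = 20247/ 12460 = 1.62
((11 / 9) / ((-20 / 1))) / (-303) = 11 / 54540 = 0.00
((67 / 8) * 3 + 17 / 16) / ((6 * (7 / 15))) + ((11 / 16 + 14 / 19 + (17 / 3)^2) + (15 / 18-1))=1636403 / 38304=42.72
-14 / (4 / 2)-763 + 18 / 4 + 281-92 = -1153 / 2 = -576.50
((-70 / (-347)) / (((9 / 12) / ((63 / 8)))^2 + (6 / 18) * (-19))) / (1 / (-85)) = 2623950 / 967783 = 2.71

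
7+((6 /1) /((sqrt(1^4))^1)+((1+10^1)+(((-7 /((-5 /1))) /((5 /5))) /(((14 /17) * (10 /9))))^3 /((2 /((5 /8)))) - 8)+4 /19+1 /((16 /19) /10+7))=714882425099 /40918400000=17.47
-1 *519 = -519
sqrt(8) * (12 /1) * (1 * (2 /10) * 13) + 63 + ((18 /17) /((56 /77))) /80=342819 /5440 + 312 * sqrt(2) /5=151.27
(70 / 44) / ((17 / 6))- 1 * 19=-3448 / 187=-18.44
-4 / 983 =-0.00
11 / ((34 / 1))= 11 / 34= 0.32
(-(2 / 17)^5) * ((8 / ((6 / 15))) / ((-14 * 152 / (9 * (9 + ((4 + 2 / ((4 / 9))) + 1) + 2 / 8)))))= 6750 / 188840981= 0.00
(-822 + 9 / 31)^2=648873729 / 961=675206.79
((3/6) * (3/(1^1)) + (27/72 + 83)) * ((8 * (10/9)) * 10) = 67900/9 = 7544.44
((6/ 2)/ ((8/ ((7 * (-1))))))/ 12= -7/ 32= -0.22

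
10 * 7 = 70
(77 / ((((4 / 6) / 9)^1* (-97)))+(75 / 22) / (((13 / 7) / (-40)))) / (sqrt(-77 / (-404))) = -333471* sqrt(7777) / 152581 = -192.74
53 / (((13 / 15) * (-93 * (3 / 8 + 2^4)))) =-2120 / 52793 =-0.04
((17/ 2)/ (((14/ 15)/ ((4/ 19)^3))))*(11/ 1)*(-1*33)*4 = -123.39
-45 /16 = -2.81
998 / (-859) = -998 / 859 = -1.16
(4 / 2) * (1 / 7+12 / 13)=194 / 91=2.13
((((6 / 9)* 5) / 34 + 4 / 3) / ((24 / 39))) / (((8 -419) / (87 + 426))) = -54093 / 18632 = -2.90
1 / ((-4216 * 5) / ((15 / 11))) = -3 / 46376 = -0.00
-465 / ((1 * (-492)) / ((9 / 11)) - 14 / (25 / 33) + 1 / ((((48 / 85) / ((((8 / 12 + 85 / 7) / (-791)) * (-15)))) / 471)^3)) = -24249217829727744000 / 433662113734843102894507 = -0.00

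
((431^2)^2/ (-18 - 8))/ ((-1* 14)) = 34507149121/ 364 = 94799860.22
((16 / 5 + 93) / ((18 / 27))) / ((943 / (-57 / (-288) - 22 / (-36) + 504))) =77.25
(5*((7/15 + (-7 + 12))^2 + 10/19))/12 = 65003/5130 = 12.67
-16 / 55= -0.29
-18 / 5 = -3.60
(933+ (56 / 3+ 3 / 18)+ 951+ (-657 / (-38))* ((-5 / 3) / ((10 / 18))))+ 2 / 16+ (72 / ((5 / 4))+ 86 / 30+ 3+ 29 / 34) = 24747091 / 12920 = 1915.41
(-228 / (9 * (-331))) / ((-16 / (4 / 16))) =-19 / 15888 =-0.00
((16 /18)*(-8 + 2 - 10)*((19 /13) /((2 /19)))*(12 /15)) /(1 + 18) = -4864 /585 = -8.31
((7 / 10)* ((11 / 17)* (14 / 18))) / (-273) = -77 / 59670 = -0.00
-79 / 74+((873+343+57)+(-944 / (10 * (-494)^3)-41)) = 6863202273601 / 5575612510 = 1230.93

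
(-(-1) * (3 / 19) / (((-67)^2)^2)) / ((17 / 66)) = 198 / 6508812083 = 0.00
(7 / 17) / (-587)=-7 / 9979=-0.00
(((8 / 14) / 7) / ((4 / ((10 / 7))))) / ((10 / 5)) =0.01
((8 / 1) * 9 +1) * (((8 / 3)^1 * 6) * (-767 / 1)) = -895856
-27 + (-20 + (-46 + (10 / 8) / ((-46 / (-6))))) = -8541 / 92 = -92.84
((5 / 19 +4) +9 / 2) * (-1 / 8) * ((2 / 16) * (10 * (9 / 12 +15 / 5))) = -5.13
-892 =-892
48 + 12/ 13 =636/ 13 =48.92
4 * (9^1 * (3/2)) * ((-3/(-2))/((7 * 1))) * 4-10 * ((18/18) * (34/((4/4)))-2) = -273.71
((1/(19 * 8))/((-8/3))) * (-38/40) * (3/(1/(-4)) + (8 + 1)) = -9/1280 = -0.01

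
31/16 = 1.94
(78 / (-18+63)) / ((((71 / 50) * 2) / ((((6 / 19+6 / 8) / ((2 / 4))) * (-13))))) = -16.91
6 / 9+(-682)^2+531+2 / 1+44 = 1397105 / 3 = 465701.67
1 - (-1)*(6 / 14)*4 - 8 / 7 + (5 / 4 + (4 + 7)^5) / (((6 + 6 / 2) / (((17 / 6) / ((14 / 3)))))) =10866.21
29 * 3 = 87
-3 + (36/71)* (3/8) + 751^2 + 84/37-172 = 2962354731/5254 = 563828.46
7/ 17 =0.41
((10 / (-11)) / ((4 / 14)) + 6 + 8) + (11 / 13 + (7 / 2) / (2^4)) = 54377 / 4576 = 11.88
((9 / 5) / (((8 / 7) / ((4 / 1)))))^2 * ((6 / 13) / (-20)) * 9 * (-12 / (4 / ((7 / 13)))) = 2250423 / 169000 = 13.32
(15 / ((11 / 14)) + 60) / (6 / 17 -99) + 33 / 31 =50087 / 190619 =0.26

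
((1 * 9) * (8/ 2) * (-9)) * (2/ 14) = -324/ 7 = -46.29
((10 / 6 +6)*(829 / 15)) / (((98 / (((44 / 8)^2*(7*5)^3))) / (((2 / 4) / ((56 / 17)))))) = 980520475 / 1152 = 851146.25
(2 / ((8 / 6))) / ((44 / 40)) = 15 / 11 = 1.36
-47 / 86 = -0.55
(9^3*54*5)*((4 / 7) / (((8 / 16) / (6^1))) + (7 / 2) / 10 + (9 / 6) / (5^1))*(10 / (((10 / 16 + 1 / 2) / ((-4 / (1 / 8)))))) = -2942127360 / 7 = -420303908.57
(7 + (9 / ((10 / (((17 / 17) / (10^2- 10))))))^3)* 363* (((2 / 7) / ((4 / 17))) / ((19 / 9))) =388773055539 / 266000000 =1461.55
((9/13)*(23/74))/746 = 207/717652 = 0.00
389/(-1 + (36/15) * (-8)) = -1945/101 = -19.26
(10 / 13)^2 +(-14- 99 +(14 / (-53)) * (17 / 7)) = -1012587 / 8957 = -113.05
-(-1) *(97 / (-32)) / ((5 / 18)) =-873 / 80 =-10.91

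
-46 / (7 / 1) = -46 / 7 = -6.57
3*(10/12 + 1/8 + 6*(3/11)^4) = 348407/117128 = 2.97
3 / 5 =0.60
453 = 453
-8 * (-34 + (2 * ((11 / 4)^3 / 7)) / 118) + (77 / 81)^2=272.50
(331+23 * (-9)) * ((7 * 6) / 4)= 1302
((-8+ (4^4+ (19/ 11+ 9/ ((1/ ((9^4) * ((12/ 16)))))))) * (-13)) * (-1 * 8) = 50949730/ 11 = 4631793.64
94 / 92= 47 / 46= 1.02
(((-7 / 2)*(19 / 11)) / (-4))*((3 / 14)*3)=171 / 176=0.97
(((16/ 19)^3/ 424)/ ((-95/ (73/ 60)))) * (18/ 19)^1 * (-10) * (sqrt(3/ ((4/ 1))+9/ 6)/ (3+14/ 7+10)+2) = 1177344/ 3280831175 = 0.00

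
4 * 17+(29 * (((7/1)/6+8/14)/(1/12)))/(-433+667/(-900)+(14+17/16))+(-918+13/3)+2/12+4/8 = -8930584745/10550701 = -846.44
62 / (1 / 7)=434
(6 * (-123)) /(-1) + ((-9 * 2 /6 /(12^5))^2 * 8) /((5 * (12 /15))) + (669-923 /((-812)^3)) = 1407.00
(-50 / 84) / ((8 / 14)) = -25 / 24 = -1.04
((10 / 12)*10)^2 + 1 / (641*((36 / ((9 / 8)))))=12820009 / 184608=69.44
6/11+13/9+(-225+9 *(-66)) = -80884/99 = -817.01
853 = 853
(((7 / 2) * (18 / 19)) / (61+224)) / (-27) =-7 / 16245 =-0.00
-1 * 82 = -82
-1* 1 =-1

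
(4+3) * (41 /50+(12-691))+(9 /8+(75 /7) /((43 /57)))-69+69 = -284862327 /60200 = -4731.93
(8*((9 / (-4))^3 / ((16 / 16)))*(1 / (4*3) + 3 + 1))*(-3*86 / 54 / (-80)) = -56889 / 2560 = -22.22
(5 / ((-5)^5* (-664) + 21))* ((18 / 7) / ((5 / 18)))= 324 / 14525147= 0.00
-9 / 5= -1.80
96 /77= 1.25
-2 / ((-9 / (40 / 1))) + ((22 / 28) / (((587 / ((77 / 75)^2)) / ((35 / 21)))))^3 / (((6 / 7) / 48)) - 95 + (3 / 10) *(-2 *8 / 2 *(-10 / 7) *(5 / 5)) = -4500362315686865735488 / 54429416084654296875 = -82.68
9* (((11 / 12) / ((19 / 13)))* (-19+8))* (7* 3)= -99099 / 76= -1303.93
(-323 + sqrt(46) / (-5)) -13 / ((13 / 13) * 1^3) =-336 -sqrt(46) / 5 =-337.36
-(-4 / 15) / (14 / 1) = 2 / 105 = 0.02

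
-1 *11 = -11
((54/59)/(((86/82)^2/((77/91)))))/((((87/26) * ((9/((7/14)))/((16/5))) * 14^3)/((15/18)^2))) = 92455/9766153593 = 0.00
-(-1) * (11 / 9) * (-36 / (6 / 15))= -110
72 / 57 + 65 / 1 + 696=14483 / 19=762.26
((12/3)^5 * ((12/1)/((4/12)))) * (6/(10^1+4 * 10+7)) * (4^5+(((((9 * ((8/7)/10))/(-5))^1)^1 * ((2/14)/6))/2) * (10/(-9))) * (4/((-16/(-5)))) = 4624232448/931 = 4966952.15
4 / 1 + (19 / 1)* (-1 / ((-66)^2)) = 17405 / 4356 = 4.00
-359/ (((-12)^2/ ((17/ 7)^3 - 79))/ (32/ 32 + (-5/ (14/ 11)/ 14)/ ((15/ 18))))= 64707955/ 605052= 106.95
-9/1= -9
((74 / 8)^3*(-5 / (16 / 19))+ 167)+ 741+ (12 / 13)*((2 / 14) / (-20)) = -3791.26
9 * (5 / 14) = 45 / 14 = 3.21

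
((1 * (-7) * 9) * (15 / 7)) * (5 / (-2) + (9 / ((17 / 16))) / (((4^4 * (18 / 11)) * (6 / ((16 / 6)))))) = 45735 / 136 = 336.29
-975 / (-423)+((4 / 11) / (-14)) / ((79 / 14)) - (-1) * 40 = 42.30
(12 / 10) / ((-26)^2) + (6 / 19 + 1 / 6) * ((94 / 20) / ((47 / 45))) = 139539 / 64220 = 2.17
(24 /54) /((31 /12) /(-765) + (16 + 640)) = 4080 /6022049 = 0.00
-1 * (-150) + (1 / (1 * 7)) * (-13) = 1037 / 7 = 148.14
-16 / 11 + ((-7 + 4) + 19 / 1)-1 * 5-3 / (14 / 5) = 1305 / 154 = 8.47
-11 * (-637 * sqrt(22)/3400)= 7007 * sqrt(22)/3400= 9.67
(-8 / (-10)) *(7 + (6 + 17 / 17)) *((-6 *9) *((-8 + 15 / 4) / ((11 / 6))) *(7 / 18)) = 545.24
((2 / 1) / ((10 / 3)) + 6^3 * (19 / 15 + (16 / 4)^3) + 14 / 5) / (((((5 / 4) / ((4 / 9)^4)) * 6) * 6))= 12.23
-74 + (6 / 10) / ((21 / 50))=-508 / 7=-72.57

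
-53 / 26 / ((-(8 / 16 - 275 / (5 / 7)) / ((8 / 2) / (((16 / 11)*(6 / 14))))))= -4081 / 119964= -0.03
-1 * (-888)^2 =-788544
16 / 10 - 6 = -22 / 5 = -4.40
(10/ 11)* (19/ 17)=190/ 187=1.02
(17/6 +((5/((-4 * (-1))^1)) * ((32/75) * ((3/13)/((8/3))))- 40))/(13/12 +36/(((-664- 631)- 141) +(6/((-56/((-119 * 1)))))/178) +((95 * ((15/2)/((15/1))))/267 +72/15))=-2634579733186/428408902311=-6.15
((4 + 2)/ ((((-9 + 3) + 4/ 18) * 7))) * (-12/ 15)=54/ 455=0.12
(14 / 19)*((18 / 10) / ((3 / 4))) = 168 / 95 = 1.77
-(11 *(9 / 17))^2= -9801 / 289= -33.91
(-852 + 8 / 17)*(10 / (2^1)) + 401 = -65563 / 17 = -3856.65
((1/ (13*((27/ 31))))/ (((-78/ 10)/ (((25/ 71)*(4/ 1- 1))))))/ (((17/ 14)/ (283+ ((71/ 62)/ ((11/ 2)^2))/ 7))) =-1857718250/ 666412461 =-2.79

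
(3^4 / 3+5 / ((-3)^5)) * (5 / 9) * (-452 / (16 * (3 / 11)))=-10186385 / 6561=-1552.57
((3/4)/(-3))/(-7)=1/28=0.04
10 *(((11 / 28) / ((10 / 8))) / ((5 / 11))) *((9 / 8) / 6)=363 / 280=1.30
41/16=2.56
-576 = -576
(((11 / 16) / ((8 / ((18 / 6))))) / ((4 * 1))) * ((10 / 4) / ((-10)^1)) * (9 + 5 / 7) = -561 / 3584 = -0.16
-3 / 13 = -0.23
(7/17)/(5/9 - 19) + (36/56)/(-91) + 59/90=50652263/80892630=0.63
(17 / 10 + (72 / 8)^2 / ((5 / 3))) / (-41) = -503 / 410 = -1.23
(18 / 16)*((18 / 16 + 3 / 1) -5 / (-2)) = 477 / 64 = 7.45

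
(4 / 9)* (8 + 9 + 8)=100 / 9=11.11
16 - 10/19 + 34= 940/19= 49.47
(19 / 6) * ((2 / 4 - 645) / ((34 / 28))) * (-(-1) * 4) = -342874 / 51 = -6723.02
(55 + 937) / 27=992 / 27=36.74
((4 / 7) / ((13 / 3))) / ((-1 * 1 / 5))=-60 / 91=-0.66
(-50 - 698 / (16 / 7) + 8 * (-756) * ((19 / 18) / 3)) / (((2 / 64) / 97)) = -7708396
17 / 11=1.55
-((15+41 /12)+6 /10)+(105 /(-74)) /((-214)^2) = -966686441 /50833560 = -19.02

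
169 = 169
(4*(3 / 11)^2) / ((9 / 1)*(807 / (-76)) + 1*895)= 0.00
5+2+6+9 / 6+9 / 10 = 77 / 5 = 15.40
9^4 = 6561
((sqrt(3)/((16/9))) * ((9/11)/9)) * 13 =117 * sqrt(3)/176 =1.15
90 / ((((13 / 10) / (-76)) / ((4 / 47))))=-273600 / 611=-447.79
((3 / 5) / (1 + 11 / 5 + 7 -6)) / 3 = 1 / 21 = 0.05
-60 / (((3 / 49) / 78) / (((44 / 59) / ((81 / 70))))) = -78478400 / 1593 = -49264.53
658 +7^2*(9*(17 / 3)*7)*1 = 18151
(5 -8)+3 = 0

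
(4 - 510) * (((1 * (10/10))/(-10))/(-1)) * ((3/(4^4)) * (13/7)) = -9867/8960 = -1.10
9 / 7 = 1.29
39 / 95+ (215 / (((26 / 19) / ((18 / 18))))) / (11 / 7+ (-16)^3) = 26345729 / 70792670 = 0.37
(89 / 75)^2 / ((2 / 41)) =28.87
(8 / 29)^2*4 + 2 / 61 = 17298 / 51301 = 0.34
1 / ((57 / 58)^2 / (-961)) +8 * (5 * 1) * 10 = -1933204 / 3249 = -595.02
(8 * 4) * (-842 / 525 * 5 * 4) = -107776 / 105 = -1026.44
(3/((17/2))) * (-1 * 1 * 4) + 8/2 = 44/17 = 2.59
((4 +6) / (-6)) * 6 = -10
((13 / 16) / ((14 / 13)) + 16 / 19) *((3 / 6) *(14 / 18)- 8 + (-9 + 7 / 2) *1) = -44545 / 2128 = -20.93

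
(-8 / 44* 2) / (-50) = 2 / 275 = 0.01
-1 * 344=-344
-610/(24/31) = -9455/12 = -787.92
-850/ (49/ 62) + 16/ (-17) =-896684/ 833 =-1076.45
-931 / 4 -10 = -971 / 4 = -242.75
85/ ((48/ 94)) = 3995/ 24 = 166.46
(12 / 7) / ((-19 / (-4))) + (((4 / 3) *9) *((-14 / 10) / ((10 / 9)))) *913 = -45898962 / 3325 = -13804.20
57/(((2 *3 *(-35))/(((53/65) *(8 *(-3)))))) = 12084/2275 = 5.31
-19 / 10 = -1.90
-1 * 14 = -14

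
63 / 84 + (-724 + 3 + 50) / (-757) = 4955 / 3028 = 1.64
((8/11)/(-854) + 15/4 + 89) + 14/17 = 29886739/319396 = 93.57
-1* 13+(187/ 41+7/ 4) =-1097/ 164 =-6.69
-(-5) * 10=50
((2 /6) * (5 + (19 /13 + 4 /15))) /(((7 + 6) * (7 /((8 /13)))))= 0.02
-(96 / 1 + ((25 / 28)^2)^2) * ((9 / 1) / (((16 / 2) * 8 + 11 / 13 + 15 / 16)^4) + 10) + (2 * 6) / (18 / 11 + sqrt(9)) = -19611278066414854488988573 / 20348567890990592367744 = -963.77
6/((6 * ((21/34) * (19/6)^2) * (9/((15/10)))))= 68/2527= 0.03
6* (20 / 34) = 60 / 17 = 3.53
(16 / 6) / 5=8 / 15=0.53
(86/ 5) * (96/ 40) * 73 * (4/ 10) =150672/ 125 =1205.38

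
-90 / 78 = -15 / 13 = -1.15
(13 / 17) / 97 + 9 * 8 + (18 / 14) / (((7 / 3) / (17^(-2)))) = 98913872 / 1373617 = 72.01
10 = 10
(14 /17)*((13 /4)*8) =21.41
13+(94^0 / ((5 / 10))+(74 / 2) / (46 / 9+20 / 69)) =24429 / 1118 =21.85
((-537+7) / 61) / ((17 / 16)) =-8480 / 1037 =-8.18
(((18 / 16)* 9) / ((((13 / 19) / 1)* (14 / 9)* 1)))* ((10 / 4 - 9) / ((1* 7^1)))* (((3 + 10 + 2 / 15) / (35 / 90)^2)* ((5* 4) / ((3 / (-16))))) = 81825.32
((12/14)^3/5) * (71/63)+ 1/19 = 0.19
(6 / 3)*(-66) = -132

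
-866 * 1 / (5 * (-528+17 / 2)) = 1732 / 5195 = 0.33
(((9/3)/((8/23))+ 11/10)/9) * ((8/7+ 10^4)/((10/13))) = 14751269/1050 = 14048.83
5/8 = 0.62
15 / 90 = 1 / 6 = 0.17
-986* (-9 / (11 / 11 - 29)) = -4437 / 14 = -316.93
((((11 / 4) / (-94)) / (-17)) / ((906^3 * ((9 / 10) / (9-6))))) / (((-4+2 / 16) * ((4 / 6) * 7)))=-55 / 128941021418328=-0.00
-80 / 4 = -20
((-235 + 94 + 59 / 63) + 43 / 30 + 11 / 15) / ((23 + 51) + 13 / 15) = -86875 / 47166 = -1.84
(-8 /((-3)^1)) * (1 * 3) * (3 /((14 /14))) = 24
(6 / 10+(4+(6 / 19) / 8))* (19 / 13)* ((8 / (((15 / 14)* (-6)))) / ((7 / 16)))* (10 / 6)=-56416 / 1755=-32.15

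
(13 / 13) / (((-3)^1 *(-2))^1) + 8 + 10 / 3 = 23 / 2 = 11.50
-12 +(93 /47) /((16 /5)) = -8559 /752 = -11.38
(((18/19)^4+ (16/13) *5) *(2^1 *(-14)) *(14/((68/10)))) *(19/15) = -2310912128/4547517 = -508.17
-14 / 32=-7 / 16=-0.44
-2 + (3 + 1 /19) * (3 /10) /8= -1433 /760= -1.89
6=6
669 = 669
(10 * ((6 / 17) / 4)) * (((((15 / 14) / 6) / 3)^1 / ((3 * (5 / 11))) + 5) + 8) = 16435 / 1428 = 11.51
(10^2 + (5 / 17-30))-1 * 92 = -369 / 17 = -21.71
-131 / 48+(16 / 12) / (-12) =-409 / 144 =-2.84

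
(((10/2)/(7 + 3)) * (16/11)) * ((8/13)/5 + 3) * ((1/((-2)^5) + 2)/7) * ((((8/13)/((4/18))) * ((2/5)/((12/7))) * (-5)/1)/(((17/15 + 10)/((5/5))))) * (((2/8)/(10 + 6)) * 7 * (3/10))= -2417121/397379840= -0.01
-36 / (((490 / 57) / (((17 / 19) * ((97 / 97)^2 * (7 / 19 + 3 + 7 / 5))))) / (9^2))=-33684174 / 23275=-1447.23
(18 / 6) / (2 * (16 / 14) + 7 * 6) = 21 / 310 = 0.07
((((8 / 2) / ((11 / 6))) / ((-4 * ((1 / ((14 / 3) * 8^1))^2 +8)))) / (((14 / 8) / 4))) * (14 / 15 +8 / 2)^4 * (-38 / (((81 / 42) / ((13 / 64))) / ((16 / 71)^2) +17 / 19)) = 903823105357512704 / 48407088073595625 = 18.67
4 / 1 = 4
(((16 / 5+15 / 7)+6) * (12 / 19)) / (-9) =-1588 / 1995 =-0.80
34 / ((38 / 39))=663 / 19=34.89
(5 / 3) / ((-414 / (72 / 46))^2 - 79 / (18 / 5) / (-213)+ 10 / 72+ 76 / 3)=0.00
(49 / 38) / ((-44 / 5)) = -245 / 1672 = -0.15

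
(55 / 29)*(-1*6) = -330 / 29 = -11.38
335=335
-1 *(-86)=86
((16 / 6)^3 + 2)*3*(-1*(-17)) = 9622 / 9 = 1069.11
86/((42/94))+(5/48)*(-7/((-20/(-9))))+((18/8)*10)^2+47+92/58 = 29114459/38976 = 746.98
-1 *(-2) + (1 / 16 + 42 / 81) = 1115 / 432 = 2.58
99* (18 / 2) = 891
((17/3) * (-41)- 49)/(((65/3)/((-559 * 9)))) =326628/5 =65325.60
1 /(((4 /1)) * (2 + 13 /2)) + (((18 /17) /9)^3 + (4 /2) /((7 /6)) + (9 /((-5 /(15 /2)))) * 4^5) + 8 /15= -14260284559 /1031730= -13821.72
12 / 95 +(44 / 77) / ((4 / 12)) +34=23834 / 665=35.84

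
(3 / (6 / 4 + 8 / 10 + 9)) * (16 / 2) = 240 / 113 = 2.12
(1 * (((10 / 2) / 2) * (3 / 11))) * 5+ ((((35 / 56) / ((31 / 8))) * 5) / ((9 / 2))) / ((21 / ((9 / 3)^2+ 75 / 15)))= 64975 / 18414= 3.53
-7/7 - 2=-3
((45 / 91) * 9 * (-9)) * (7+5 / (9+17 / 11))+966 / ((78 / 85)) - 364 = 4109621 / 10556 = 389.32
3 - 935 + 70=-862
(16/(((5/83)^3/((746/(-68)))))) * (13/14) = -11090380652/14875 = -745571.81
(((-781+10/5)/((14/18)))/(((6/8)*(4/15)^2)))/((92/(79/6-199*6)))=1241823375/5152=241037.15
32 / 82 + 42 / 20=1021 / 410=2.49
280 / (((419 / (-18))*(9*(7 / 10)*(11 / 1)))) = -800 / 4609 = -0.17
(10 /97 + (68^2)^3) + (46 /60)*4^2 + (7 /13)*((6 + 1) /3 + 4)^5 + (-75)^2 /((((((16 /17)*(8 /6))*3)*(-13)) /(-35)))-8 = 9694487533871286821 /98055360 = 98867492137.82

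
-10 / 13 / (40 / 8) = -2 / 13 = -0.15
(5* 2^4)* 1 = 80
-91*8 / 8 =-91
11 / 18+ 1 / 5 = 73 / 90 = 0.81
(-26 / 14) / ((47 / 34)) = -442 / 329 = -1.34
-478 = -478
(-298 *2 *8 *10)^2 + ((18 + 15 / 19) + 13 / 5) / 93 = 20085333506032 / 8835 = 2273382400.23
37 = 37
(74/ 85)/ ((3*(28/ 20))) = 74/ 357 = 0.21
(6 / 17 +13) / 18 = 227 / 306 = 0.74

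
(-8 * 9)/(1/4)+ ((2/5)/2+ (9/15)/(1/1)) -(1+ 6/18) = -4328/15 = -288.53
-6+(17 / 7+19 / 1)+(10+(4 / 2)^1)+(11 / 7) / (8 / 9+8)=15459 / 560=27.61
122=122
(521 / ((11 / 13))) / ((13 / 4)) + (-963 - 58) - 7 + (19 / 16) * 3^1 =-146957 / 176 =-834.98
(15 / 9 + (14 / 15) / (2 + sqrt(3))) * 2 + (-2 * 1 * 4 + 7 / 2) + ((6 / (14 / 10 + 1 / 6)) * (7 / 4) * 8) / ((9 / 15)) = 129619 / 1410 - 28 * sqrt(3) / 15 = 88.70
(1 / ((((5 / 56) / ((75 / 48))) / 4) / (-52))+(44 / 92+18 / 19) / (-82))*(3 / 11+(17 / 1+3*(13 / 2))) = -9593003077 / 71668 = -133853.37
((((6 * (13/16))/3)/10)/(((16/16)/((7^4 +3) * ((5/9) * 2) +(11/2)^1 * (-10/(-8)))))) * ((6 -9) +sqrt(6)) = -501319/384 +501319 * sqrt(6)/1152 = -239.57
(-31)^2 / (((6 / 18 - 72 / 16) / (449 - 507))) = 334428 / 25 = 13377.12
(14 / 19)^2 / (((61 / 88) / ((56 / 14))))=68992 / 22021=3.13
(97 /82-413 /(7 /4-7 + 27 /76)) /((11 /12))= 93.34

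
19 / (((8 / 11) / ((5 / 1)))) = 1045 / 8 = 130.62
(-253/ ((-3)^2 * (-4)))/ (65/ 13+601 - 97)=253/ 18324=0.01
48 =48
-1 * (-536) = 536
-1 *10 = -10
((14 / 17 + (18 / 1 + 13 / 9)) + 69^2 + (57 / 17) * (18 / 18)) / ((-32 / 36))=-732047 / 136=-5382.70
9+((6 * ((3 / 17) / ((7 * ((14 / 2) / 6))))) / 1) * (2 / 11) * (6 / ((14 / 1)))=577917 / 64141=9.01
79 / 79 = 1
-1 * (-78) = 78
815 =815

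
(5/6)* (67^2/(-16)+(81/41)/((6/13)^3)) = -854335/3936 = -217.06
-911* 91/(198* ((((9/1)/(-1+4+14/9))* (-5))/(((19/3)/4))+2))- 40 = 2956003/50292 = 58.78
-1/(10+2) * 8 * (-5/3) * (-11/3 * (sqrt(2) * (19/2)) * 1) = -1045 * sqrt(2)/27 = -54.74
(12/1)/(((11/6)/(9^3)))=52488/11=4771.64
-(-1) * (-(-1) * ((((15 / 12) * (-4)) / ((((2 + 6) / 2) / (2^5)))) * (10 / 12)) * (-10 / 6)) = 500 / 9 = 55.56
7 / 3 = 2.33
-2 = -2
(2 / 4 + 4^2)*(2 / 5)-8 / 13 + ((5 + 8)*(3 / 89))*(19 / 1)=82786 / 5785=14.31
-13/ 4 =-3.25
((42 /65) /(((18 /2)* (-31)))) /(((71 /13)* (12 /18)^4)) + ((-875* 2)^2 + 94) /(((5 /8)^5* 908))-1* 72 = 440863707590809 /12490675000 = 35295.43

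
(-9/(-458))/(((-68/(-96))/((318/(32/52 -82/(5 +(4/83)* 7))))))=-0.60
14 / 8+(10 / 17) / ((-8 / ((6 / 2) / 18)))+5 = 2749 / 408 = 6.74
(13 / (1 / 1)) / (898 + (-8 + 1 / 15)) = 15 / 1027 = 0.01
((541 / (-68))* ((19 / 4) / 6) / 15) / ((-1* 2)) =10279 / 48960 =0.21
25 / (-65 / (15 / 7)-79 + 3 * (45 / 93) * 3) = -2325 / 9763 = -0.24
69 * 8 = 552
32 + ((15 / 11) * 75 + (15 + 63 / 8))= 13829 / 88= 157.15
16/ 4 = 4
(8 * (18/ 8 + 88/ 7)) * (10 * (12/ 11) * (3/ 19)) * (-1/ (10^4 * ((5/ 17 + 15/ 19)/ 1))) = -12699/ 673750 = -0.02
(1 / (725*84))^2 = 1 / 3708810000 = 0.00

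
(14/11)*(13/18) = 91/99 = 0.92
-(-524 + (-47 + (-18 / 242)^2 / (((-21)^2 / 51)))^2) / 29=-867197556360452 / 14925594525149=-58.10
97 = 97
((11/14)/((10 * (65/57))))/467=627/4249700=0.00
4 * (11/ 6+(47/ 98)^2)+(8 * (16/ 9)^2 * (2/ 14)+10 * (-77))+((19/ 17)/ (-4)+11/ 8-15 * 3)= -21213464539/ 26449416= -802.04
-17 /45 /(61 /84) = -476 /915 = -0.52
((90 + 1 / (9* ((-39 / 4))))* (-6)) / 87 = -63172 / 10179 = -6.21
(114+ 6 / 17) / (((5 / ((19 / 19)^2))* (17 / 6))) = 11664 / 1445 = 8.07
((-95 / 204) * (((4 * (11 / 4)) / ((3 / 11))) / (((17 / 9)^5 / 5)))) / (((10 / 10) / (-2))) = 377093475 / 48275138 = 7.81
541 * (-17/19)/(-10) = 9197/190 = 48.41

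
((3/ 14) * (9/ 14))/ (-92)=-27/ 18032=-0.00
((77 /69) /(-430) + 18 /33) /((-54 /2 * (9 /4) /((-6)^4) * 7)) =-5669536 /3426885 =-1.65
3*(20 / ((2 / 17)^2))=4335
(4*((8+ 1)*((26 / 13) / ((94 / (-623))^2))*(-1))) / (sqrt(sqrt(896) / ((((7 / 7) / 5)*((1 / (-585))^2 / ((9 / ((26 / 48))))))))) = -55447*14^(3 / 4)*sqrt(195) / 51690600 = -0.11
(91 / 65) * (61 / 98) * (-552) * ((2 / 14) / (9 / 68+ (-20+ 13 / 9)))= 10303632 / 2762375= 3.73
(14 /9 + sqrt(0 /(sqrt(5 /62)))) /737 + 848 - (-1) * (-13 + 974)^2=6131339591 /6633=924369.00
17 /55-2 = -93 /55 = -1.69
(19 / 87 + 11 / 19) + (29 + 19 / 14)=720977 / 23142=31.15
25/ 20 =1.25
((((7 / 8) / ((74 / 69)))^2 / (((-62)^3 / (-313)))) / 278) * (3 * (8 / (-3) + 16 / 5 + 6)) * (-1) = -3577953393 / 58050142013440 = -0.00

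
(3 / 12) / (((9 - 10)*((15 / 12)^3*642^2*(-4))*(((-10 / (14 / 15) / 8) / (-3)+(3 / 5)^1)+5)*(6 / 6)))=56 / 4361210325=0.00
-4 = -4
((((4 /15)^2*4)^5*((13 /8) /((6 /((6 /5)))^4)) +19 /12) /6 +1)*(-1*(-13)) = 142120384920637253 /8649755859375000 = 16.43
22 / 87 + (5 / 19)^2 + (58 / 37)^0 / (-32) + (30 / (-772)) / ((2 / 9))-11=-2111164471 / 193969632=-10.88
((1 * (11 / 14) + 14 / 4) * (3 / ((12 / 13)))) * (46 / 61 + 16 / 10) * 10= 140010 / 427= 327.89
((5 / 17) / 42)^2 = 25 / 509796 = 0.00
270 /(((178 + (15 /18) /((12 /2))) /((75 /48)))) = 30375 /12826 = 2.37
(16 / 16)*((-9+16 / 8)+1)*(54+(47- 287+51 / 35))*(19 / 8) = 368163 / 140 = 2629.74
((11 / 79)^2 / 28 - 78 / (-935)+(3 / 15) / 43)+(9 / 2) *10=316782097773 / 7025743340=45.09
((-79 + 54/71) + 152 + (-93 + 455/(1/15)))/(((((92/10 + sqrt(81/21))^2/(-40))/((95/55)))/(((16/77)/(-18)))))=1137485583016000/15452570884311 - 33785973280000*sqrt(21)/5150856961437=43.55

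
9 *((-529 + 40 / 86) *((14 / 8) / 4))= -1431801 / 688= -2081.11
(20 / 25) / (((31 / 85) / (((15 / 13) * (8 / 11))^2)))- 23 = -13600937 / 633919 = -21.46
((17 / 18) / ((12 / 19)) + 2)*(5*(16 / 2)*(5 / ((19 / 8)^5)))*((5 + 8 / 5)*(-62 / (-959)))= 84362854400 / 21371210469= 3.95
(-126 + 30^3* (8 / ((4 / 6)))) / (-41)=-323874 / 41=-7899.37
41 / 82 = 1 / 2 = 0.50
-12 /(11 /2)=-24 /11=-2.18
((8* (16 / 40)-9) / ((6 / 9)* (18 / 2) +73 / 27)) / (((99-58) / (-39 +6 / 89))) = 542619 / 857515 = 0.63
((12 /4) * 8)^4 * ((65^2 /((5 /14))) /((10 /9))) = 3532419072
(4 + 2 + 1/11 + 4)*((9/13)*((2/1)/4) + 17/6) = 32.08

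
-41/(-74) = 41/74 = 0.55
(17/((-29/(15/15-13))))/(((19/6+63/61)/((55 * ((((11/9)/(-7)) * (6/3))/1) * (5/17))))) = -2952400/312011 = -9.46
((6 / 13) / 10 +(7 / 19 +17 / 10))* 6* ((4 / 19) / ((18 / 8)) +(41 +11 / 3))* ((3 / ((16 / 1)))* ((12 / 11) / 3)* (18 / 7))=179895789 / 1806805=99.57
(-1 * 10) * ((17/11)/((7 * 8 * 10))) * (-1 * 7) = 17/88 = 0.19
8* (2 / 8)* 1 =2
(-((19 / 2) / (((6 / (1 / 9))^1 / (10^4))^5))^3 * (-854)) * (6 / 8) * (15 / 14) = 1995081901550292968750000000000000000000000000000000000000000 / 328256967394537077627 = 6077805194466362899584827000000000000000.00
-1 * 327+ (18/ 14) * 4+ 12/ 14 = -321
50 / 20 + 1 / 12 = 31 / 12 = 2.58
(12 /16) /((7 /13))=39 /28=1.39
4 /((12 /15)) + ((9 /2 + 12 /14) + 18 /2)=271 /14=19.36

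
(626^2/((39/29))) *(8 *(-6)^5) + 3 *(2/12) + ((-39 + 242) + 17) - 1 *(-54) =-471304555551/26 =-18127098290.42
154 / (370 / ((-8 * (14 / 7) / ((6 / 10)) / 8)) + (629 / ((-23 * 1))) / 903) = -1.39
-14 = -14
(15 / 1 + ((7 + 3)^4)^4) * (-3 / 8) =-30000000000000045 / 8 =-3750000000000005.62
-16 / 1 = -16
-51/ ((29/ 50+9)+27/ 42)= -8925/ 1789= -4.99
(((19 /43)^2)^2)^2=16983563041 /11688200277601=0.00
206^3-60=8741756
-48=-48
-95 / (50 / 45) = -171 / 2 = -85.50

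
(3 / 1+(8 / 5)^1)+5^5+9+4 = 15713 / 5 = 3142.60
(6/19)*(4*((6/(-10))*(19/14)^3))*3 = -9747/1715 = -5.68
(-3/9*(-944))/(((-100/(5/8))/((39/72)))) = -767/720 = -1.07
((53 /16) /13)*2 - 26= -2651 /104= -25.49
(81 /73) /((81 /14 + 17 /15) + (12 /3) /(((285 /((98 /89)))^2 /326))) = 0.16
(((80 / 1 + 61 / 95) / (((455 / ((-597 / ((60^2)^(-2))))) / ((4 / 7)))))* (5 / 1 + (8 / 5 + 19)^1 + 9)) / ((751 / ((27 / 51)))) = -2953271578567680 / 154519001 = -19112675.85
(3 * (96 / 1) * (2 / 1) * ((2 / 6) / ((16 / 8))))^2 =9216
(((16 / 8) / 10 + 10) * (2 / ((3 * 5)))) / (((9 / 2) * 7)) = 68 / 1575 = 0.04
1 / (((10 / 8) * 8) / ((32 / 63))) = 16 / 315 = 0.05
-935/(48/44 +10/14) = -71995/139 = -517.95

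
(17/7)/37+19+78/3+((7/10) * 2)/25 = 1460813/32375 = 45.12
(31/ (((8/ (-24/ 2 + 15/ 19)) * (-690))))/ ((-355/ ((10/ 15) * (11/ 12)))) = -341/ 3146400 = -0.00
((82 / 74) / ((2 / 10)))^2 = 42025 / 1369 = 30.70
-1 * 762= -762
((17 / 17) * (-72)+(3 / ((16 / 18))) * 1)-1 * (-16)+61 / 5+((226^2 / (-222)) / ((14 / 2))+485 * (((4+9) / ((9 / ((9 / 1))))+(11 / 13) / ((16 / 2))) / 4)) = 2449746367 / 1616160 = 1515.78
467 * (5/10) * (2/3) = 467/3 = 155.67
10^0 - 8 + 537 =530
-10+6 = -4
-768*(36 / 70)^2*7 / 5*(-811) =201802752 / 875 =230631.72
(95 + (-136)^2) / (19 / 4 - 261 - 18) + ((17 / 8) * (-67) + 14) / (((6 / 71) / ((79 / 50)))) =-6497679571 / 2632800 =-2467.97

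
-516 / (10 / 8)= -2064 / 5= -412.80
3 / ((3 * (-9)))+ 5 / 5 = 8 / 9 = 0.89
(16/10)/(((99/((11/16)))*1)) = 1/90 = 0.01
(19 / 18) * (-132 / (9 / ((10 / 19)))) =-220 / 27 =-8.15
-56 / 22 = -28 / 11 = -2.55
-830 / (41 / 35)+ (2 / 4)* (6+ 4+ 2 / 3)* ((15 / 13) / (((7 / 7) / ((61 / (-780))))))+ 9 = -14551271 / 20787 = -700.02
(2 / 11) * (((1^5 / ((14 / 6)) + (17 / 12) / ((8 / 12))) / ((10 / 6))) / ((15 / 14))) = 13 / 50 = 0.26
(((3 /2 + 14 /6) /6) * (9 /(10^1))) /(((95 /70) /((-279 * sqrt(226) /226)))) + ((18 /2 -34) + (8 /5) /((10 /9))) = -589 /25 -44919 * sqrt(226) /85880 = -31.42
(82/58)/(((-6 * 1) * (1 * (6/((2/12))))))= -41/6264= -0.01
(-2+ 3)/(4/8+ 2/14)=14/9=1.56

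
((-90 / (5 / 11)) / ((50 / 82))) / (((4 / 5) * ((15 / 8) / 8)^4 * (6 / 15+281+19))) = -1891631104 / 4224375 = -447.79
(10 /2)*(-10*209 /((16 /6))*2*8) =-62700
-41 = -41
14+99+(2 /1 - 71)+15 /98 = 4327 /98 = 44.15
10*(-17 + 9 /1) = -80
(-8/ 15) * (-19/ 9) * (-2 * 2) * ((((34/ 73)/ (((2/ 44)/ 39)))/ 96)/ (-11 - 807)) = 92378/ 4030695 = 0.02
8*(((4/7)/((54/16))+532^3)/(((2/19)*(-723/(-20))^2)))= 865107914393600/98795781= 8756526.90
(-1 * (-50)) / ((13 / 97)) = 4850 / 13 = 373.08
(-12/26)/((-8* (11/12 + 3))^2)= -0.00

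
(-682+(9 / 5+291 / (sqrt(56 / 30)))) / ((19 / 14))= -2506 / 5+291*sqrt(105) / 19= -344.26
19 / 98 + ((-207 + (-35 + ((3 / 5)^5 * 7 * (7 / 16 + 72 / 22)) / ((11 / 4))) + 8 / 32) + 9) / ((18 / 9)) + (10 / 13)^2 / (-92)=-115.82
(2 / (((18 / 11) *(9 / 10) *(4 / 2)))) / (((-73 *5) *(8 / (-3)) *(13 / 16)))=22 / 25623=0.00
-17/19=-0.89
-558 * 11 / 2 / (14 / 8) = -12276 / 7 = -1753.71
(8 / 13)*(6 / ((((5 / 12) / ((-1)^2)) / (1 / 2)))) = 288 / 65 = 4.43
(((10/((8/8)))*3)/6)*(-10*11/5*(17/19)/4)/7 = -935/266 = -3.52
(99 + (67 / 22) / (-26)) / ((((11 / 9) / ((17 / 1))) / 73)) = 631729809 / 6292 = 100402.07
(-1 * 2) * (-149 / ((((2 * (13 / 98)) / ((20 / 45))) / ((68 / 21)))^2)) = 1080314368 / 123201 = 8768.71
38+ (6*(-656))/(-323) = 16210/323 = 50.19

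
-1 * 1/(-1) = 1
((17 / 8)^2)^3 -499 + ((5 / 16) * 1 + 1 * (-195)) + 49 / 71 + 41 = -10421353497 / 18612224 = -559.92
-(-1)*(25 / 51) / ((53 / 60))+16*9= 130244 / 901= 144.55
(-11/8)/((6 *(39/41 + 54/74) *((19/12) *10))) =-16687/1938000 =-0.01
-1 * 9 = -9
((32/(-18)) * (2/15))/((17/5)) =-0.07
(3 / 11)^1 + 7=80 / 11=7.27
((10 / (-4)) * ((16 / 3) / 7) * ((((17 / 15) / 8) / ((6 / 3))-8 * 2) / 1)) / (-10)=-3823 / 1260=-3.03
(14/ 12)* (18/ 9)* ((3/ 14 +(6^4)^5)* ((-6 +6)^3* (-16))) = 0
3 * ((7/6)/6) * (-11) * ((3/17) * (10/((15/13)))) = -1001/102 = -9.81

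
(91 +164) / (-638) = -255 / 638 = -0.40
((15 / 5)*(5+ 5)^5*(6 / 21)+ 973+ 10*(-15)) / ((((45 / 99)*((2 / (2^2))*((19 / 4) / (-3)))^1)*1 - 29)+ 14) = -159920904 / 28385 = -5633.99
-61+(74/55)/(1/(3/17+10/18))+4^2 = -370387/8415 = -44.02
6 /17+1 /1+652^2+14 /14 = 7226808 /17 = 425106.35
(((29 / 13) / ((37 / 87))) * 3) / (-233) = -7569 / 112073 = -0.07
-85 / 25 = -17 / 5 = -3.40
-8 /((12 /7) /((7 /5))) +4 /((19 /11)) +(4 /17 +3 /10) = -3.68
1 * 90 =90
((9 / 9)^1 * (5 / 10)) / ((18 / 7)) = 7 / 36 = 0.19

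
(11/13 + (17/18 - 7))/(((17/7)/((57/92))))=-7049/5304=-1.33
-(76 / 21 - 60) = 1184 / 21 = 56.38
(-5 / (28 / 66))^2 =27225 / 196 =138.90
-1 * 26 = -26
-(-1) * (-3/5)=-3/5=-0.60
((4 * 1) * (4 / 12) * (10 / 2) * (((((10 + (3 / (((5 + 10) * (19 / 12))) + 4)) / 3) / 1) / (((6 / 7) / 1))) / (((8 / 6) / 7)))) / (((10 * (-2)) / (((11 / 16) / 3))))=-361669 / 164160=-2.20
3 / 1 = 3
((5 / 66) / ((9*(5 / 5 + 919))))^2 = 1 / 11945615616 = 0.00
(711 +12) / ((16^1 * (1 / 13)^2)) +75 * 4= 126987 / 16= 7936.69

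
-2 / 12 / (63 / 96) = -16 / 63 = -0.25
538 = 538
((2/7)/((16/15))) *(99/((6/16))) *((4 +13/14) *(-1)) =-34155/98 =-348.52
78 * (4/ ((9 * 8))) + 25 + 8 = 112/ 3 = 37.33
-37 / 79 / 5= -37 / 395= -0.09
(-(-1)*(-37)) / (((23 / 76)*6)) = -1406 / 69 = -20.38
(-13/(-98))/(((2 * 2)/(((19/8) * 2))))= 247/1568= 0.16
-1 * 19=-19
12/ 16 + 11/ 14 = 43/ 28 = 1.54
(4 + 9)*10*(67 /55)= 1742 /11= 158.36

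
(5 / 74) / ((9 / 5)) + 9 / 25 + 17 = 289669 / 16650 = 17.40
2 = 2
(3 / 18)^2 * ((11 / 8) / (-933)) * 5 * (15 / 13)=-275 / 1164384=-0.00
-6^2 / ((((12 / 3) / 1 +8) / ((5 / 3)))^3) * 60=-625 / 108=-5.79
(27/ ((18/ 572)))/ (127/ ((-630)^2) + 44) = 340540200/ 17463727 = 19.50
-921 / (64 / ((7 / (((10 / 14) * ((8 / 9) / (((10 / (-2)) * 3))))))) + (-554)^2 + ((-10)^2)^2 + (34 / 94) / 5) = -286343505 / 98530671151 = -0.00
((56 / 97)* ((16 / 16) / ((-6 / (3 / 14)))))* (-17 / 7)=34 / 679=0.05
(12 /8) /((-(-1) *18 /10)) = 5 /6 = 0.83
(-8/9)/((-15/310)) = 496/27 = 18.37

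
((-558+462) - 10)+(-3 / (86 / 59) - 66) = -14969 / 86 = -174.06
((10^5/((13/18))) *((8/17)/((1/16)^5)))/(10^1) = 1509949440000/221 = 6832350407.24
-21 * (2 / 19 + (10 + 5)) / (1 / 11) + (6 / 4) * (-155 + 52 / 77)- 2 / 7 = -1555415 / 418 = -3721.09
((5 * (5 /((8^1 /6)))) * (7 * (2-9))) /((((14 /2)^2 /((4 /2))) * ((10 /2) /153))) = -2295 /2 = -1147.50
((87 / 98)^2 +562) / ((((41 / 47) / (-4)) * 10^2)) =-254035799 / 9844100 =-25.81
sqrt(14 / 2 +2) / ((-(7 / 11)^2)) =-363 / 49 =-7.41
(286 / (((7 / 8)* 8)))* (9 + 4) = 3718 / 7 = 531.14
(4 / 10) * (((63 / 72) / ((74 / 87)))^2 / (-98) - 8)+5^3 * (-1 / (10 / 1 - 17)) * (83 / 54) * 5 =44389566323 / 331188480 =134.03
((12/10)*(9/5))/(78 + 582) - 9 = -24741/2750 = -9.00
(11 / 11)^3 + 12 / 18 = 5 / 3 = 1.67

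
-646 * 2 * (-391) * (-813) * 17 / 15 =-2327327404 / 5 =-465465480.80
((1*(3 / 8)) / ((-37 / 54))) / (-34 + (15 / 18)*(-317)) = 243 / 132386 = 0.00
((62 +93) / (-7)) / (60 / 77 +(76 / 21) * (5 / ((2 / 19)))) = -1023 / 7978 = -0.13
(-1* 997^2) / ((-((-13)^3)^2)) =994009 / 4826809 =0.21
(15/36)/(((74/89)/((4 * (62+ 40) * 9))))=68085/37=1840.14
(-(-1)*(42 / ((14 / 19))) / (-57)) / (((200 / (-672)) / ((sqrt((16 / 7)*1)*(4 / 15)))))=64*sqrt(7) / 125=1.35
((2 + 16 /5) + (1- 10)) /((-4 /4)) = 19 /5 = 3.80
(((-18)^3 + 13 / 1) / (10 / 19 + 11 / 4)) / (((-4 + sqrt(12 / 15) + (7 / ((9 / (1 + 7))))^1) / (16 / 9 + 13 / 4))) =-500288525 / 104331 + 60034623 *sqrt(5) / 69554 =-2865.17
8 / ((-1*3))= -8 / 3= -2.67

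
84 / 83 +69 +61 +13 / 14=153315 / 1162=131.94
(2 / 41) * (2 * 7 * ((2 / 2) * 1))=28 / 41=0.68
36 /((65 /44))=1584 /65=24.37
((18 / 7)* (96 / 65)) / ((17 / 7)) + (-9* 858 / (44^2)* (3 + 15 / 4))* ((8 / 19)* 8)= -20583018 / 230945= -89.13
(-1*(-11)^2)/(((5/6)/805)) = -116886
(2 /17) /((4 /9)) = 9 /34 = 0.26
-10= -10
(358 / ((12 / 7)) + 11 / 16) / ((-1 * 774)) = -0.27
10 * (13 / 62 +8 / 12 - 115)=-106135 / 93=-1141.24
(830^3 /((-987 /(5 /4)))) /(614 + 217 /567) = -3859562250 /3274537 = -1178.66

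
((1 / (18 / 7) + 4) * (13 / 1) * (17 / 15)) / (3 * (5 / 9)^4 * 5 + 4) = 1414179 / 118730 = 11.91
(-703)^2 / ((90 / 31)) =15320479 / 90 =170227.54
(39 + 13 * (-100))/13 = -97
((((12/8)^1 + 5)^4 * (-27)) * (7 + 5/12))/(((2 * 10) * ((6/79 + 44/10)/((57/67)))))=-7924365891/2332672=-3397.12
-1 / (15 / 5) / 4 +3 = 35 / 12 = 2.92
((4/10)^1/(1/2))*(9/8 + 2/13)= 133/130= 1.02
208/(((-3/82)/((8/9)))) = -5053.63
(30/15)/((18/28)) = 28/9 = 3.11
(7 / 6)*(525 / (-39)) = -1225 / 78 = -15.71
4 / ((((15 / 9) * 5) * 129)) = 4 / 1075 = 0.00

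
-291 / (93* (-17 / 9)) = 1.66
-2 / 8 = -1 / 4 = -0.25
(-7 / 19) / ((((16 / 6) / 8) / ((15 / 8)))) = -315 / 152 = -2.07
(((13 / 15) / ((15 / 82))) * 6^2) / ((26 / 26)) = 4264 / 25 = 170.56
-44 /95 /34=-22 /1615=-0.01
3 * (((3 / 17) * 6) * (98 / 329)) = 756 / 799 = 0.95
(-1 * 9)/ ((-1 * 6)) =3/ 2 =1.50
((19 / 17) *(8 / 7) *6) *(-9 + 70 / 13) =-42864 / 1547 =-27.71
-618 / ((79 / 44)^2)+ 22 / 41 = -48917066 / 255881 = -191.17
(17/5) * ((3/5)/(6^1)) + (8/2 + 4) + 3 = 567/50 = 11.34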